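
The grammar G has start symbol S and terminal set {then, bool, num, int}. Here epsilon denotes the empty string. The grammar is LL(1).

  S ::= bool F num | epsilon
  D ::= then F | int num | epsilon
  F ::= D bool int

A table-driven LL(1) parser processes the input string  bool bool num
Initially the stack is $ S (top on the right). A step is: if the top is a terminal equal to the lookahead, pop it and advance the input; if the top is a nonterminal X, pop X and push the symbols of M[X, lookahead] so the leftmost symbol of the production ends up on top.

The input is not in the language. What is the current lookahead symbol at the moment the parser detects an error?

     Stack             Input            Action
  1  $ S               bool bool num $  expand S ::= bool F num
  2  $ num F bool      bool bool num $  match bool
  3  $ num F           bool num $       expand F ::= D bool int
  4  $ num int bool D  bool num $       expand D ::= epsilon
  5  $ num int bool    bool num $       match bool
  6  $ num int         num $            error: top is terminal int but lookahead is num

num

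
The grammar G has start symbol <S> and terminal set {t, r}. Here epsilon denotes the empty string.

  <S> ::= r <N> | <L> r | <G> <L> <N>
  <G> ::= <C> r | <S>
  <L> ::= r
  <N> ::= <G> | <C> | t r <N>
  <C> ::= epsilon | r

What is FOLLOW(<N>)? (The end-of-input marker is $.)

FIRST(<L>) = {r}
FIRST(<C>) = {epsilon, r}
FIRST(<S>) = {r}  (via <L> r, <G> <L> <N>)
FIRST(<G>) = {r}  (via <C> r, <S>)
FIRST(<N>) = {epsilon, r, t}  (via <G>, <C>)
FOLLOW(<S>) includes $ since <S> is the start symbol.
FOLLOW(<S>): in <G>::=<S>, the suffix after <S> is empty, so FOLLOW(<S>) ⊇ FOLLOW(<G>) = {$, r}. Thus FOLLOW(<S>) = {$, r}.
FOLLOW(<L>): in <S>::=<L> r, <L> is followed by r with FIRST {r}; in <S>::=<G> <L> <N>, <L> is followed by <N> with FIRST {epsilon, r, t}; in <S>::=<G> <L> <N>, the suffix after <L> is nullable, so FOLLOW(<L>) ⊇ FOLLOW(<S>) = {$, r}. Thus FOLLOW(<L>) = {$, r, t}.
FOLLOW(<N>): in <S>::=r <N>, the suffix after <N> is empty, so FOLLOW(<N>) ⊇ FOLLOW(<S>) = {$, r}; in <S>::=<G> <L> <N>, the suffix after <N> is empty, so FOLLOW(<N>) ⊇ FOLLOW(<S>) = {$, r}; in <N>::=t r <N>, the suffix after <N> is empty (adds nothing new). Thus FOLLOW(<N>) = {$, r}.
FOLLOW(<G>): in <S>::=<G> <L> <N>, <G> is followed by <L> <N> with FIRST {r}; in <N>::=<G>, the suffix after <G> is empty, so FOLLOW(<G>) ⊇ FOLLOW(<N>) = {$, r}. Thus FOLLOW(<G>) = {$, r}.
FOLLOW(<C>): in <G>::=<C> r, <C> is followed by r with FIRST {r}; in <N>::=<C>, the suffix after <C> is empty, so FOLLOW(<C>) ⊇ FOLLOW(<N>) = {$, r}. Thus FOLLOW(<C>) = {$, r}.

{$, r}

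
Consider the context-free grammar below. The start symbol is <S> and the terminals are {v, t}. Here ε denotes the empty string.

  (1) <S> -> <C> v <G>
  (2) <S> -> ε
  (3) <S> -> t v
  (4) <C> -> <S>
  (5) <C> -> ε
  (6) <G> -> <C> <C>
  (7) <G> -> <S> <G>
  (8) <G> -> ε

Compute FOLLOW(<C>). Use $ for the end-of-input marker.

FIRST(<S>) = {ε, t, v}  (via <C> v <G>)
FIRST(<C>) = {ε, t, v}  (via <S>)
FIRST(<G>) = {ε, t, v}  (via <C> <C>, <S> <G>)
FOLLOW(<S>) includes $ since <S> is the start symbol.
FOLLOW(<S>): in <C>-><S>, the suffix after <S> is empty, so FOLLOW(<S>) ⊇ FOLLOW(<C>) = {$, t, v}; in <G>-><S> <G>, <S> is followed by <G> with FIRST {ε, t, v}; in <G>-><S> <G>, the suffix after <S> is nullable, so FOLLOW(<S>) ⊇ FOLLOW(<G>) = {$, t, v}. Thus FOLLOW(<S>) = {$, t, v}.
FOLLOW(<G>): in <S>-><C> v <G>, the suffix after <G> is empty, so FOLLOW(<G>) ⊇ FOLLOW(<S>) = {$, t, v}; in <G>-><S> <G>, the suffix after <G> is empty (adds nothing new). Thus FOLLOW(<G>) = {$, t, v}.
FOLLOW(<C>): in <S>-><C> v <G>, <C> is followed by v <G> with FIRST {v}; in <G>-><C> <C> (occurrence 1), <C> is followed by <C> with FIRST {ε, t, v}; in <G>-><C> <C> (occurrence 1), the suffix after <C> is nullable, so FOLLOW(<C>) ⊇ FOLLOW(<G>) = {$, t, v}; in <G>-><C> <C> (occurrence 2), the suffix after <C> is empty, so FOLLOW(<C>) ⊇ FOLLOW(<G>) = {$, t, v}. Thus FOLLOW(<C>) = {$, t, v}.

{$, t, v}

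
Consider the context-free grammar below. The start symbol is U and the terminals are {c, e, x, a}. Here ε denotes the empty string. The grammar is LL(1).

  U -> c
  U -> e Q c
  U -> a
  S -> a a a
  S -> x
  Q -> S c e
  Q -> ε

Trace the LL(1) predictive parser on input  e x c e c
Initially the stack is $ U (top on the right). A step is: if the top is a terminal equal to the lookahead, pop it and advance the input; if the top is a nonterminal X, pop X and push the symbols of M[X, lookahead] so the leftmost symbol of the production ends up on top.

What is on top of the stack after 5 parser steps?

step 1: stack=$ U  input=e x c e c $  — expand U -> e Q c
step 2: stack=$ c Q e  input=e x c e c $  — match e
step 3: stack=$ c Q  input=x c e c $  — expand Q -> S c e
step 4: stack=$ c e c S  input=x c e c $  — expand S -> x
step 5: stack=$ c e c x  input=x c e c $  — match x
Stack after step 5: $ c e c (top = c).

c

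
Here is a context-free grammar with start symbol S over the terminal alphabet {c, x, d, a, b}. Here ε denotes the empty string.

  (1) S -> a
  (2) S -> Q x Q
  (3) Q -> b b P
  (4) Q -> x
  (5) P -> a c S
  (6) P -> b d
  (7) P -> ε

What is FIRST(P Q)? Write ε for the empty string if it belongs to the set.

{a, b, x}

FIRST(Q) = {b, x}
FIRST(P) = {ε, a, b}
FIRST(S) = {a, b, x}  (via Q x Q)
FIRST(P Q): take FIRST of each symbol in turn, carrying on past any symbol whose FIRST contains ε; result {a, b, x}.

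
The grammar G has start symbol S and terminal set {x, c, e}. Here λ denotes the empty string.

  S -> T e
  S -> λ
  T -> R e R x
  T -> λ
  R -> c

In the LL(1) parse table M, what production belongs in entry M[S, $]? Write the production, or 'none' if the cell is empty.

S -> λ

FIRST(R): from R->c we get {c}. So FIRST(R) = {c}.
FIRST(T): from T->R e R x we get {c}; from T->λ we get {λ}. So FIRST(T) = {λ, c}.
FIRST(S): from S->T e we get {c, e}; from S->λ we get {λ}. So FIRST(S) = {λ, c, e}.
FOLLOW(S) includes $ since S is the start symbol.
FOLLOW(S): S appears on no right-hand side. Thus FOLLOW(S) = {$}.
For S -> T e: FIRST(T e) = {c, e}, so it goes in M[S, t] for t ∈ {c, e}.
For S -> λ: FIRST(λ) = {λ}, so it goes in M[S, t] for t ∈ {}; since λ ∈ FIRST, also for every t ∈ FOLLOW(S) = {$}.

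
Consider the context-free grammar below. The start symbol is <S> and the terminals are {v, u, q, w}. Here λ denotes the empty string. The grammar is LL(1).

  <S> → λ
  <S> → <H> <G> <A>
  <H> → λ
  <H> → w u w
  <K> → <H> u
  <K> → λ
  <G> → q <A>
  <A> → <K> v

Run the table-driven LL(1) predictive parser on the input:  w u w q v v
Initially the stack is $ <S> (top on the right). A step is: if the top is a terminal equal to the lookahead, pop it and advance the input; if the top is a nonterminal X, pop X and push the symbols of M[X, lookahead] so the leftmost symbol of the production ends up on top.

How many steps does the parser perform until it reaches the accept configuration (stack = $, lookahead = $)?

13

      Stack            Input          Action
   1  $ <S>            w u w q v v $  expand <S> → <H> <G> <A>
   2  $ <A> <G> <H>    w u w q v v $  expand <H> → w u w
   3  $ <A> <G> w u w  w u w q v v $  match w
   4  $ <A> <G> w u    u w q v v $    match u
   5  $ <A> <G> w      w q v v $      match w
   6  $ <A> <G>        q v v $        expand <G> → q <A>
   7  $ <A> <A> q      q v v $        match q
   8  $ <A> <A>        v v $          expand <A> → <K> v
   9  $ <A> v <K>      v v $          expand <K> → λ
  10  $ <A> v          v v $          match v
  11  $ <A>            v $            expand <A> → <K> v
  12  $ v <K>          v $            expand <K> → λ
  13  $ v              v $            match v
Accept reached after 13 steps.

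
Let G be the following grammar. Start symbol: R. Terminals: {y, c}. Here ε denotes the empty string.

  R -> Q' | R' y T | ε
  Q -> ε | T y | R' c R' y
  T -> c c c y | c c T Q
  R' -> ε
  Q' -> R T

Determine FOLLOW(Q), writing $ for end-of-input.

FIRST(T) = {c}
FIRST(R') = {ε}
FIRST(Q) = {ε, c}  (via T y, R' c R' y)
FIRST(R) = {ε, c, y}  (via Q', R' y T)
FIRST(Q') = {c, y}  (via R T)
FOLLOW(R) includes $ since R is the start symbol.
FOLLOW(R): in Q'->R T, R is followed by T with FIRST {c}. Thus FOLLOW(R) = {$, c}.
FOLLOW(R'): in R->R' y T, R' is followed by y T with FIRST {y}; in Q->R' c R' y (occurrence 1), R' is followed by c R' y with FIRST {c}; in Q->R' c R' y (occurrence 2), R' is followed by y with FIRST {y}. Thus FOLLOW(R') = {c, y}.
FOLLOW(Q'): in R->Q', the suffix after Q' is empty, so FOLLOW(Q') ⊇ FOLLOW(R) = {$, c}. Thus FOLLOW(Q') = {$, c}.
FOLLOW(T): in R->R' y T, the suffix after T is empty, so FOLLOW(T) ⊇ FOLLOW(R) = {$, c}; in Q->T y, T is followed by y with FIRST {y}; in T->c c T Q, T is followed by Q with FIRST {ε, c}; in T->c c T Q, the suffix after T is nullable (adds nothing new); in Q'->R T, the suffix after T is empty, so FOLLOW(T) ⊇ FOLLOW(Q') = {$, c}. Thus FOLLOW(T) = {$, c, y}.
FOLLOW(Q): in T->c c T Q, the suffix after Q is empty, so FOLLOW(Q) ⊇ FOLLOW(T) = {$, c, y}. Thus FOLLOW(Q) = {$, c, y}.

{$, c, y}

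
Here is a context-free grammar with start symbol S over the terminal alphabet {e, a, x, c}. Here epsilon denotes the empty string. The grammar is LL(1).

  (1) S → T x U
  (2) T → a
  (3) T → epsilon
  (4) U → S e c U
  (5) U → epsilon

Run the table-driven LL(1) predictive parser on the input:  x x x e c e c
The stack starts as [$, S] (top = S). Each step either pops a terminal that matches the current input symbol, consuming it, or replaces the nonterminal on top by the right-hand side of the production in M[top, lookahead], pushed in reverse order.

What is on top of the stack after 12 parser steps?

e

step 1: stack=$ S  input=x x x e c e c $  — expand S → T x U
step 2: stack=$ U x T  input=x x x e c e c $  — expand T → epsilon
step 3: stack=$ U x  input=x x x e c e c $  — match x
step 4: stack=$ U  input=x x e c e c $  — expand U → S e c U
step 5: stack=$ U c e S  input=x x e c e c $  — expand S → T x U
step 6: stack=$ U c e U x T  input=x x e c e c $  — expand T → epsilon
step 7: stack=$ U c e U x  input=x x e c e c $  — match x
step 8: stack=$ U c e U  input=x e c e c $  — expand U → S e c U
step 9: stack=$ U c e U c e S  input=x e c e c $  — expand S → T x U
step 10: stack=$ U c e U c e U x T  input=x e c e c $  — expand T → epsilon
step 11: stack=$ U c e U c e U x  input=x e c e c $  — match x
step 12: stack=$ U c e U c e U  input=e c e c $  — expand U → epsilon
Stack after step 12: $ U c e U c e (top = e).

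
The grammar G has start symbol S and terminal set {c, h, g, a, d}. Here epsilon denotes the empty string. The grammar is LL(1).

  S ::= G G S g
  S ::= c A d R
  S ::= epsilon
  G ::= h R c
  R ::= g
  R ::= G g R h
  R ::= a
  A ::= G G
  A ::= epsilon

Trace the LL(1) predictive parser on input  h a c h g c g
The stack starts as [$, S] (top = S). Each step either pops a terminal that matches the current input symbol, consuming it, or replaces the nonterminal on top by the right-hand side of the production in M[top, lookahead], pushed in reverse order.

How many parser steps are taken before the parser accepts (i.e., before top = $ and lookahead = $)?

      Stack          Input            Action
   1  $ S            h a c h g c g $  expand S ::= G G S g
   2  $ g S G G      h a c h g c g $  expand G ::= h R c
   3  $ g S G c R h  h a c h g c g $  match h
   4  $ g S G c R    a c h g c g $    expand R ::= a
   5  $ g S G c a    a c h g c g $    match a
   6  $ g S G c      c h g c g $      match c
   7  $ g S G        h g c g $        expand G ::= h R c
   8  $ g S c R h    h g c g $        match h
   9  $ g S c R      g c g $          expand R ::= g
  10  $ g S c g      g c g $          match g
  11  $ g S c        c g $            match c
  12  $ g S          g $              expand S ::= epsilon
  13  $ g            g $              match g
Accept reached after 13 steps.

13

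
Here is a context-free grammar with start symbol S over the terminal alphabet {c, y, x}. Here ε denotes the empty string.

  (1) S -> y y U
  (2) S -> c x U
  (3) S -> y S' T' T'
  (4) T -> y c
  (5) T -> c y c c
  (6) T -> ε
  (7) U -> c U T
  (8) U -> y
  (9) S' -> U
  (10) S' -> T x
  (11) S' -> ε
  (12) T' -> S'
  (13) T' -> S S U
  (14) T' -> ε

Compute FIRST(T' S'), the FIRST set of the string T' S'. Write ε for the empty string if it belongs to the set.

{ε, c, x, y}

FIRST(S) = {c, y}
FIRST(T) = {ε, c, y}
FIRST(U) = {c, y}
FIRST(S') = {ε, c, x, y}  (via U, T x)
FIRST(T') = {ε, c, x, y}  (via S', S S U)
FIRST(T' S'): take FIRST of each symbol in turn, carrying on past any symbol whose FIRST contains ε; result {ε, c, x, y}.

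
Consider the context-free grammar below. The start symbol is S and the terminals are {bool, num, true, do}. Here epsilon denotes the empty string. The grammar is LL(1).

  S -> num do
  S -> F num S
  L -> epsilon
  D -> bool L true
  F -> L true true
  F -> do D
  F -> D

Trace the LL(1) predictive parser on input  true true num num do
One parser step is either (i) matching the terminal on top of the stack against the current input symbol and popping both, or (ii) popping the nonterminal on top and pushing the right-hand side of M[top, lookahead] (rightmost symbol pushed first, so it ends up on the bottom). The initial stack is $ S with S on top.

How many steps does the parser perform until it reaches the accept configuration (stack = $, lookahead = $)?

9

     Stack                Input                   Action
  1  $ S                  true true num num do $  expand S -> F num S
  2  $ S num F            true true num num do $  expand F -> L true true
  3  $ S num true true L  true true num num do $  expand L -> epsilon
  4  $ S num true true    true true num num do $  match true
  5  $ S num true         true num num do $       match true
  6  $ S num              num num do $            match num
  7  $ S                  num do $                expand S -> num do
  8  $ do num             num do $                match num
  9  $ do                 do $                    match do
Accept reached after 9 steps.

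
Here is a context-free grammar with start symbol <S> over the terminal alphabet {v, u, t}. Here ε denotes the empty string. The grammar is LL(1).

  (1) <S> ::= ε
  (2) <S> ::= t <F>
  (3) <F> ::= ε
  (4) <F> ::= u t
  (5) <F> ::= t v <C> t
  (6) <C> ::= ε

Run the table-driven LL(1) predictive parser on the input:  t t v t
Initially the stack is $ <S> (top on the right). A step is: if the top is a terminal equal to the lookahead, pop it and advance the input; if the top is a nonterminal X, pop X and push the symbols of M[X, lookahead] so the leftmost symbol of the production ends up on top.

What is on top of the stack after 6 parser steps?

t

step 1: stack=$ <S>  input=t t v t $  — expand <S> ::= t <F>
step 2: stack=$ <F> t  input=t t v t $  — match t
step 3: stack=$ <F>  input=t v t $  — expand <F> ::= t v <C> t
step 4: stack=$ t <C> v t  input=t v t $  — match t
step 5: stack=$ t <C> v  input=v t $  — match v
step 6: stack=$ t <C>  input=t $  — expand <C> ::= ε
Stack after step 6: $ t (top = t).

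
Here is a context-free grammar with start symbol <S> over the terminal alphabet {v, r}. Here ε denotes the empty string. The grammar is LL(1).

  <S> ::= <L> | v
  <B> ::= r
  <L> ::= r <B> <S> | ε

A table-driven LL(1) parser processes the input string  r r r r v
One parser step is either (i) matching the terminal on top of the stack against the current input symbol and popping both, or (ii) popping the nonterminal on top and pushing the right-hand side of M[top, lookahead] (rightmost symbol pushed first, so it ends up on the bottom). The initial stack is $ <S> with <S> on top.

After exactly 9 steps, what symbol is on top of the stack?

step 1: stack=$ <S>  input=r r r r v $  — expand <S> ::= <L>
step 2: stack=$ <L>  input=r r r r v $  — expand <L> ::= r <B> <S>
step 3: stack=$ <S> <B> r  input=r r r r v $  — match r
step 4: stack=$ <S> <B>  input=r r r v $  — expand <B> ::= r
step 5: stack=$ <S> r  input=r r r v $  — match r
step 6: stack=$ <S>  input=r r v $  — expand <S> ::= <L>
step 7: stack=$ <L>  input=r r v $  — expand <L> ::= r <B> <S>
step 8: stack=$ <S> <B> r  input=r r v $  — match r
step 9: stack=$ <S> <B>  input=r v $  — expand <B> ::= r
Stack after step 9: $ <S> r (top = r).

r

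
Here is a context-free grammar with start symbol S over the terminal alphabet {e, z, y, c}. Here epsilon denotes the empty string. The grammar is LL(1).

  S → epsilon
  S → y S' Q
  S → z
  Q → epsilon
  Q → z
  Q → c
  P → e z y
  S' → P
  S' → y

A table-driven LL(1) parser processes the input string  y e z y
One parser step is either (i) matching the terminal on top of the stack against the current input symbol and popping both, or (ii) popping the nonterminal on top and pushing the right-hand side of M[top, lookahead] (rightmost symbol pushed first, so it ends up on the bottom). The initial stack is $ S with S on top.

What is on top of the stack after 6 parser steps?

y

step 1: stack=$ S  input=y e z y $  — expand S → y S' Q
step 2: stack=$ Q S' y  input=y e z y $  — match y
step 3: stack=$ Q S'  input=e z y $  — expand S' → P
step 4: stack=$ Q P  input=e z y $  — expand P → e z y
step 5: stack=$ Q y z e  input=e z y $  — match e
step 6: stack=$ Q y z  input=z y $  — match z
Stack after step 6: $ Q y (top = y).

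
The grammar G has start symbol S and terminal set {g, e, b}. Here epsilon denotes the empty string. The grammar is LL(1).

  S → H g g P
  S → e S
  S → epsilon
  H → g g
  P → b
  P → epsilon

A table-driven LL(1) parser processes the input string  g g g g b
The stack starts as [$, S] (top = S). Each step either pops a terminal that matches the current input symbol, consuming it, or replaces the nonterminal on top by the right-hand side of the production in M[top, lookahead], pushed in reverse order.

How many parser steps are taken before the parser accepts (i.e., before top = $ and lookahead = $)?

8

     Stack        Input        Action
  1  $ S          g g g g b $  expand S → H g g P
  2  $ P g g H    g g g g b $  expand H → g g
  3  $ P g g g g  g g g g b $  match g
  4  $ P g g g    g g g b $    match g
  5  $ P g g      g g b $      match g
  6  $ P g        g b $        match g
  7  $ P          b $          expand P → b
  8  $ b          b $          match b
Accept reached after 8 steps.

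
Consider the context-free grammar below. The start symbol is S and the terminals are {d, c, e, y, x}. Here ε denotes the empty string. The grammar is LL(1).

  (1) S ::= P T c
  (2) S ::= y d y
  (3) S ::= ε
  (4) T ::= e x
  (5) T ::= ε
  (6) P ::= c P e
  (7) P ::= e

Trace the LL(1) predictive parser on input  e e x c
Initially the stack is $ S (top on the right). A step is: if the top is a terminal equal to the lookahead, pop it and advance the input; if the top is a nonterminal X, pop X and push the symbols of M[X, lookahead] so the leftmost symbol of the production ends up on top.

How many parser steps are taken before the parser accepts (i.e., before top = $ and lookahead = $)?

     Stack    Input      Action
  1  $ S      e e x c $  expand S ::= P T c
  2  $ c T P  e e x c $  expand P ::= e
  3  $ c T e  e e x c $  match e
  4  $ c T    e x c $    expand T ::= e x
  5  $ c x e  e x c $    match e
  6  $ c x    x c $      match x
  7  $ c      c $        match c
Accept reached after 7 steps.

7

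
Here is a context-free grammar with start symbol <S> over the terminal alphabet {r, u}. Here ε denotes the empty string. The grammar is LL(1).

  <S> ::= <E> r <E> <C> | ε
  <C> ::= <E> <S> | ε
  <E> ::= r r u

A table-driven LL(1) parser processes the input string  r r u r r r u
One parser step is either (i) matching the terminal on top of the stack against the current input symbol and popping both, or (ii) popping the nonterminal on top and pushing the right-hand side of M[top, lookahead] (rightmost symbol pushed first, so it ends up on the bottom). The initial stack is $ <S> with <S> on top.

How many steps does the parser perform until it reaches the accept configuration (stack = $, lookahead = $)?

step 1: stack=$ <S>  input=r r u r r r u $  — expand <S> ::= <E> r <E> <C>
step 2: stack=$ <C> <E> r <E>  input=r r u r r r u $  — expand <E> ::= r r u
step 3: stack=$ <C> <E> r u r r  input=r r u r r r u $  — match r
step 4: stack=$ <C> <E> r u r  input=r u r r r u $  — match r
step 5: stack=$ <C> <E> r u  input=u r r r u $  — match u
step 6: stack=$ <C> <E> r  input=r r r u $  — match r
step 7: stack=$ <C> <E>  input=r r u $  — expand <E> ::= r r u
step 8: stack=$ <C> u r r  input=r r u $  — match r
step 9: stack=$ <C> u r  input=r u $  — match r
step 10: stack=$ <C> u  input=u $  — match u
step 11: stack=$ <C>  input=$  — expand <C> ::= ε
Accept reached after 11 steps.

11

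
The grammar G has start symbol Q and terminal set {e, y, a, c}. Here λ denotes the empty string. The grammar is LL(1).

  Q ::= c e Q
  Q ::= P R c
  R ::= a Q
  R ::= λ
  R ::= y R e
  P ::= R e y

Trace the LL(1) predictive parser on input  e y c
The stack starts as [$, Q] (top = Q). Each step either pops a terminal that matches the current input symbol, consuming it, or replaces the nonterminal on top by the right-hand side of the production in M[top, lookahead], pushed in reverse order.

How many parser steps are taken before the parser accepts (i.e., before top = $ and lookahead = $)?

7

     Stack        Input    Action
  1  $ Q          e y c $  expand Q ::= P R c
  2  $ c R P      e y c $  expand P ::= R e y
  3  $ c R y e R  e y c $  expand R ::= λ
  4  $ c R y e    e y c $  match e
  5  $ c R y      y c $    match y
  6  $ c R        c $      expand R ::= λ
  7  $ c          c $      match c
Accept reached after 7 steps.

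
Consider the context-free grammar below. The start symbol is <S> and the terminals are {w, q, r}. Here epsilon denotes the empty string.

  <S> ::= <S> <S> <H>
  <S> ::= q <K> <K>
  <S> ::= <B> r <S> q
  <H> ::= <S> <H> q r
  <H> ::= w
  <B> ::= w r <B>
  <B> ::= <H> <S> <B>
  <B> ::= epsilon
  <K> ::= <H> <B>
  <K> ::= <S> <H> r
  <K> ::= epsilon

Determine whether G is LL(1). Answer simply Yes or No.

No

FIRST(<S>) = {q, r, w}
FIRST(<H>) = {q, r, w}
FIRST(<B>) = {epsilon, q, r, w}
FIRST(<K>) = {epsilon, q, r, w}
FOLLOW(<S>) = {$, q, r, w}
FOLLOW(<H>) = {$, q, r, w}
FOLLOW(<B>) = {$, q, r, w}
FOLLOW(<K>) = {$, q, r, w}
Cell M[<B>, q] receives both <B> ::= <H> <S> <B> and <B> ::= epsilon — the grammar is not LL(1).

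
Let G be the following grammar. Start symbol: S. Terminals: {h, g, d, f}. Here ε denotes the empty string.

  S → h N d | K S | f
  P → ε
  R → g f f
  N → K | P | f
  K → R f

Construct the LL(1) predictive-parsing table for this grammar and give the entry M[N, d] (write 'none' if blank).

FIRST(P) = {ε}
FIRST(R) = {g}
FIRST(K) = {g}  (via R f)
FIRST(S) = {f, g, h}  (via K S)
FIRST(N) = {ε, f, g}  (via K, P)
FOLLOW(S) includes $ since S is the start symbol.
FOLLOW(N): in S→h N d, N is followed by d with FIRST {d}. Thus FOLLOW(N) = {d}.
For N → K: FIRST(K) = {g}, so it goes in M[N, t] for t ∈ {g}.
For N → P: FIRST(P) = {ε}, so it goes in M[N, t] for t ∈ {}; since ε ∈ FIRST, also for every t ∈ FOLLOW(N) = {d}.
For N → f: FIRST(f) = {f}, so it goes in M[N, t] for t ∈ {f}.

N → P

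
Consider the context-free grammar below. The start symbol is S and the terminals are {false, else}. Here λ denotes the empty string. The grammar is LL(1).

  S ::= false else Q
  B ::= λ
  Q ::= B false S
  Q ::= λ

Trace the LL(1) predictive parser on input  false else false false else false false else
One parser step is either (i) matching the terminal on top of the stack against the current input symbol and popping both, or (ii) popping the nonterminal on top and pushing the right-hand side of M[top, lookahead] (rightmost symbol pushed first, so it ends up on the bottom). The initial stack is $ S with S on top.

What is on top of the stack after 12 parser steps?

      Stack           Input                                           Action
   1  $ S             false else false false else false false else $  expand S ::= false else Q
   2  $ Q else false  false else false false else false false else $  match false
   3  $ Q else        else false false else false false else $        match else
   4  $ Q             false false else false false else $             expand Q ::= B false S
   5  $ S false B     false false else false false else $             expand B ::= λ
   6  $ S false       false false else false false else $             match false
   7  $ S             false else false false else $                   expand S ::= false else Q
   8  $ Q else false  false else false false else $                   match false
   9  $ Q else        else false false else $                         match else
  10  $ Q             false false else $                              expand Q ::= B false S
  11  $ S false B     false false else $                              expand B ::= λ
  12  $ S false       false false else $                              match false
Stack after step 12: $ S (top = S).

S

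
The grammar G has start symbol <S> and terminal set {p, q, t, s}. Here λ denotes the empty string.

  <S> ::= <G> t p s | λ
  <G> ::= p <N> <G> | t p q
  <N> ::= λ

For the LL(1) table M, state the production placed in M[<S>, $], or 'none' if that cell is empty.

<S> ::= λ

FIRST(<G>): from <G>::=p <N> <G> we get {p}; from <G>::=t p q we get {t}. So FIRST(<G>) = {p, t}.
FIRST(<N>): from <N>::=λ we get {λ}. So FIRST(<N>) = {λ}.
FIRST(<S>): from <S>::=<G> t p s we get {p, t}; from <S>::=λ we get {λ}. So FIRST(<S>) = {λ, p, t}.
FOLLOW(<S>) includes $ since <S> is the start symbol.
FOLLOW(<S>): <S> appears on no right-hand side. Thus FOLLOW(<S>) = {$}.
For <S> ::= <G> t p s: FIRST(<G> t p s) = {p, t}, so it goes in M[<S>, t] for t ∈ {p, t}.
For <S> ::= λ: FIRST(λ) = {λ}, so it goes in M[<S>, t] for t ∈ {}; since λ ∈ FIRST, also for every t ∈ FOLLOW(<S>) = {$}.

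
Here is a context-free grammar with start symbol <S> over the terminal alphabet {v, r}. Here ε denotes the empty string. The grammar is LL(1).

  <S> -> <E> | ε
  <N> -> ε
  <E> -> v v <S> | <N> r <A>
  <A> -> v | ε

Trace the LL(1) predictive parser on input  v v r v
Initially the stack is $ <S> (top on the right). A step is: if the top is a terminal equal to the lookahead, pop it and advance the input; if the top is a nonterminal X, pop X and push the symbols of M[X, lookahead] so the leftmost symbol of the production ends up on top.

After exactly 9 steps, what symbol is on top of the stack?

step 1: stack=$ <S>  input=v v r v $  — expand <S> -> <E>
step 2: stack=$ <E>  input=v v r v $  — expand <E> -> v v <S>
step 3: stack=$ <S> v v  input=v v r v $  — match v
step 4: stack=$ <S> v  input=v r v $  — match v
step 5: stack=$ <S>  input=r v $  — expand <S> -> <E>
step 6: stack=$ <E>  input=r v $  — expand <E> -> <N> r <A>
step 7: stack=$ <A> r <N>  input=r v $  — expand <N> -> ε
step 8: stack=$ <A> r  input=r v $  — match r
step 9: stack=$ <A>  input=v $  — expand <A> -> v
Stack after step 9: $ v (top = v).

v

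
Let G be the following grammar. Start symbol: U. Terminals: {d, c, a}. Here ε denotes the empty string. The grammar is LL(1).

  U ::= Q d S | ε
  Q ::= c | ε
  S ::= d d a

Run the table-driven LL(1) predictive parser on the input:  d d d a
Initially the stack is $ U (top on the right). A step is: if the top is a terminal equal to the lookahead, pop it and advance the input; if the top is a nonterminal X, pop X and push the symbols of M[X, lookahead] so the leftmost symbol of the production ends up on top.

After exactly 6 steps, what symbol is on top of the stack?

a

     Stack    Input      Action
  1  $ U      d d d a $  expand U ::= Q d S
  2  $ S d Q  d d d a $  expand Q ::= ε
  3  $ S d    d d d a $  match d
  4  $ S      d d a $    expand S ::= d d a
  5  $ a d d  d d a $    match d
  6  $ a d    d a $      match d
Stack after step 6: $ a (top = a).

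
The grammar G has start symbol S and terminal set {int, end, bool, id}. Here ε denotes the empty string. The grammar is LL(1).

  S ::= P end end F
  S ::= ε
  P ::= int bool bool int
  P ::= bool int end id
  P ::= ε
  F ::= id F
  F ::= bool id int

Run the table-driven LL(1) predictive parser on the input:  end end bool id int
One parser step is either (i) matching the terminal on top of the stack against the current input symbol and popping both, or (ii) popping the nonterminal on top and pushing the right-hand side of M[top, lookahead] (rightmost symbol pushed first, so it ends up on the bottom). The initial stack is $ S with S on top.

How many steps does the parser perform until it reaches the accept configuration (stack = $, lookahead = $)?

     Stack          Input                  Action
  1  $ S            end end bool id int $  expand S ::= P end end F
  2  $ F end end P  end end bool id int $  expand P ::= ε
  3  $ F end end    end end bool id int $  match end
  4  $ F end        end bool id int $      match end
  5  $ F            bool id int $          expand F ::= bool id int
  6  $ int id bool  bool id int $          match bool
  7  $ int id       id int $               match id
  8  $ int          int $                  match int
Accept reached after 8 steps.

8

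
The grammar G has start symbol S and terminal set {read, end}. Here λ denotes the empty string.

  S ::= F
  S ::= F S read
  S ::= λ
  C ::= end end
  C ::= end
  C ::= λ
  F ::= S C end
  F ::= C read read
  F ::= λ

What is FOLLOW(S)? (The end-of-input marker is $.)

FIRST(C) = {λ, end}
FIRST(S) = {λ, end, read}  (via F, F S read)
FIRST(F) = {λ, end, read}  (via S C end, C read read)
FOLLOW(S) includes $ since S is the start symbol.
FOLLOW(S): in S::=F S read, S is followed by read with FIRST {read}; in F::=S C end, S is followed by C end with FIRST {end}. Thus FOLLOW(S) = {$, end, read}.
FOLLOW(C): in F::=S C end, C is followed by end with FIRST {end}; in F::=C read read, C is followed by read read with FIRST {read}. Thus FOLLOW(C) = {end, read}.
FOLLOW(F): in S::=F, the suffix after F is empty, so FOLLOW(F) ⊇ FOLLOW(S) = {$, end, read}; in S::=F S read, F is followed by S read with FIRST {end, read}. Thus FOLLOW(F) = {$, end, read}.

{$, end, read}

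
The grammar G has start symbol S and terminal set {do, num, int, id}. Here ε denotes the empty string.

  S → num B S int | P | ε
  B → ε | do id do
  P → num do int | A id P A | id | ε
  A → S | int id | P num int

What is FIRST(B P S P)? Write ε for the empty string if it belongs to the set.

{ε, do, id, int, num}

FIRST(B) = {ε, do}
FIRST(S) = {ε, id, int, num}  (via P)
FIRST(P) = {ε, id, int, num}  (via A id P A)
FIRST(A) = {ε, id, int, num}  (via S, P num int)
FIRST(B P S P): take FIRST of each symbol in turn, carrying on past any symbol whose FIRST contains ε; result {ε, do, id, int, num}.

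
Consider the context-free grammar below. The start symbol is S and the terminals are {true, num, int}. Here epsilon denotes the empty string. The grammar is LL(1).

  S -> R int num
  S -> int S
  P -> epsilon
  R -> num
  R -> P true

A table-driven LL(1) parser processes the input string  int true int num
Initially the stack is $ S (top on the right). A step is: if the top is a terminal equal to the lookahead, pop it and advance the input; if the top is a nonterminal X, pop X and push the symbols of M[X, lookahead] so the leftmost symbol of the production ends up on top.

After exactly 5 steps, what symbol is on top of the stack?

     Stack             Input               Action
  1  $ S               int true int num $  expand S -> int S
  2  $ S int           int true int num $  match int
  3  $ S               true int num $      expand S -> R int num
  4  $ num int R       true int num $      expand R -> P true
  5  $ num int true P  true int num $      expand P -> epsilon
Stack after step 5: $ num int true (top = true).

true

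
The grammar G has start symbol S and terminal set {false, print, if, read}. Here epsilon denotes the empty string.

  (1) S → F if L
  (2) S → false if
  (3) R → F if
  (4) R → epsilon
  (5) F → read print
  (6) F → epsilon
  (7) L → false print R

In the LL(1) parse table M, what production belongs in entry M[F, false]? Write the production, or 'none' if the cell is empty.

none

FIRST(F): from F→read print we get {read}; from F→epsilon we get {epsilon}. So FIRST(F) = {epsilon, read}.
FIRST(L): from L→false print R we get {false}. So FIRST(L) = {false}.
FIRST(S): from S→F if L we get {if, read}; from S→false if we get {false}. So FIRST(S) = {false, if, read}.
FIRST(R): from R→F if we get {if, read}; from R→epsilon we get {epsilon}. So FIRST(R) = {epsilon, if, read}.
FOLLOW(S) includes $ since S is the start symbol.
FOLLOW(F): in S→F if L, F is followed by if L with FIRST {if}; in R→F if, F is followed by if with FIRST {if}. Thus FOLLOW(F) = {if}.
For F → read print: FIRST(read print) = {read}, so it goes in M[F, t] for t ∈ {read}.
For F → epsilon: FIRST(epsilon) = {epsilon}, so it goes in M[F, t] for t ∈ {}; since epsilon ∈ FIRST, also for every t ∈ FOLLOW(F) = {if}.
None of these place a production in M[F, false].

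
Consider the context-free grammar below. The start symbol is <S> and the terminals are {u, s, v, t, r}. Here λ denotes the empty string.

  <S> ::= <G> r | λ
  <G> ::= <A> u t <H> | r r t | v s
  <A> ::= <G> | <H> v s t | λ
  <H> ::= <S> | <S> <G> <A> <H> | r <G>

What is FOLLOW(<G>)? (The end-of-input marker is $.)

{r, u, v}

FIRST(<S>) = {λ, r, u, v}  (via <G> r)
FIRST(<G>) = {r, u, v}  (via <A> u t <H>)
FIRST(<H>) = {λ, r, u, v}  (via <S>, <S> <G> <A> <H>)
FIRST(<A>) = {λ, r, u, v}  (via <G>, <H> v s t)
FOLLOW(<S>) includes $ since <S> is the start symbol.
FOLLOW(<S>): in <H>::=<S>, the suffix after <S> is empty, so FOLLOW(<S>) ⊇ FOLLOW(<H>) = {r, u, v}; in <H>::=<S> <G> <A> <H>, <S> is followed by <G> <A> <H> with FIRST {r, u, v}. Thus FOLLOW(<S>) = {$, r, u, v}.
FOLLOW(<G>): in <S>::=<G> r, <G> is followed by r with FIRST {r}; in <A>::=<G>, the suffix after <G> is empty, so FOLLOW(<G>) ⊇ FOLLOW(<A>) = {r, u, v}; in <H>::=<S> <G> <A> <H>, <G> is followed by <A> <H> with FIRST {λ, r, u, v}; in <H>::=<S> <G> <A> <H>, the suffix after <G> is nullable, so FOLLOW(<G>) ⊇ FOLLOW(<H>) = {r, u, v}; in <H>::=r <G>, the suffix after <G> is empty, so FOLLOW(<G>) ⊇ FOLLOW(<H>) = {r, u, v}. Thus FOLLOW(<G>) = {r, u, v}.
FOLLOW(<H>): in <G>::=<A> u t <H>, the suffix after <H> is empty, so FOLLOW(<H>) ⊇ FOLLOW(<G>) = {r, u, v}; in <A>::=<H> v s t, <H> is followed by v s t with FIRST {v}; in <H>::=<S> <G> <A> <H>, the suffix after <H> is empty (adds nothing new). Thus FOLLOW(<H>) = {r, u, v}.
FOLLOW(<A>): in <G>::=<A> u t <H>, <A> is followed by u t <H> with FIRST {u}; in <H>::=<S> <G> <A> <H>, <A> is followed by <H> with FIRST {λ, r, u, v}; in <H>::=<S> <G> <A> <H>, the suffix after <A> is nullable, so FOLLOW(<A>) ⊇ FOLLOW(<H>) = {r, u, v}. Thus FOLLOW(<A>) = {r, u, v}.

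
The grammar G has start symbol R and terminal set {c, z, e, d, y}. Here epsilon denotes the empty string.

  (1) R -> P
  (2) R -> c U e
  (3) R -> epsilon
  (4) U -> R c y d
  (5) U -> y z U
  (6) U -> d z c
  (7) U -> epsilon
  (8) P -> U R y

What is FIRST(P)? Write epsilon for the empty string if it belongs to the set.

FIRST(R) = {epsilon, c, d, y}  (via P)
FIRST(U) = {epsilon, c, d, y}  (via R c y d)
FIRST(P) = {c, d, y}  (via U R y)

{c, d, y}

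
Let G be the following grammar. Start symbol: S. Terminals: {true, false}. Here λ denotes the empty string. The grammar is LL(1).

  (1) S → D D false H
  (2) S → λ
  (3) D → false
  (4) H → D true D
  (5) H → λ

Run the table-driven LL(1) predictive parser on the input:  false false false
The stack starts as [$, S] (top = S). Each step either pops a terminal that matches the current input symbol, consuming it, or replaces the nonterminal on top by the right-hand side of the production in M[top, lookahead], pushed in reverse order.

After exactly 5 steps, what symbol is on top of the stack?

     Stack              Input                Action
  1  $ S                false false false $  expand S → D D false H
  2  $ H false D D      false false false $  expand D → false
  3  $ H false D false  false false false $  match false
  4  $ H false D        false false $        expand D → false
  5  $ H false false    false false $        match false
Stack after step 5: $ H false (top = false).

false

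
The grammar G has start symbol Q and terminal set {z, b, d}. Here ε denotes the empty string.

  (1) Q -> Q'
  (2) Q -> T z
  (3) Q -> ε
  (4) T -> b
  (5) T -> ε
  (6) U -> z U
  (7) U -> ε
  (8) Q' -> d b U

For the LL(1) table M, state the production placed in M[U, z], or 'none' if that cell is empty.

U -> z U

FIRST(T): from T->b we get {b}; from T->ε we get {ε}. So FIRST(T) = {ε, b}.
FIRST(U): from U->z U we get {z}; from U->ε we get {ε}. So FIRST(U) = {ε, z}.
FIRST(Q'): from Q'->d b U we get {d}. So FIRST(Q') = {d}.
FIRST(Q): from Q->Q' we get {d}; from Q->T z we get {b, z}; from Q->ε we get {ε}. So FIRST(Q) = {ε, b, d, z}.
FOLLOW(Q) includes $ since Q is the start symbol.
FOLLOW(Q'): in Q->Q', the suffix after Q' is empty, so FOLLOW(Q') ⊇ FOLLOW(Q) = {$}. Thus FOLLOW(Q') = {$}.
FOLLOW(U): in U->z U, the suffix after U is empty (adds nothing new); in Q'->d b U, the suffix after U is empty, so FOLLOW(U) ⊇ FOLLOW(Q') = {$}. Thus FOLLOW(U) = {$}.
For U -> z U: FIRST(z U) = {z}, so it goes in M[U, t] for t ∈ {z}.
For U -> ε: FIRST(ε) = {ε}, so it goes in M[U, t] for t ∈ {}; since ε ∈ FIRST, also for every t ∈ FOLLOW(U) = {$}.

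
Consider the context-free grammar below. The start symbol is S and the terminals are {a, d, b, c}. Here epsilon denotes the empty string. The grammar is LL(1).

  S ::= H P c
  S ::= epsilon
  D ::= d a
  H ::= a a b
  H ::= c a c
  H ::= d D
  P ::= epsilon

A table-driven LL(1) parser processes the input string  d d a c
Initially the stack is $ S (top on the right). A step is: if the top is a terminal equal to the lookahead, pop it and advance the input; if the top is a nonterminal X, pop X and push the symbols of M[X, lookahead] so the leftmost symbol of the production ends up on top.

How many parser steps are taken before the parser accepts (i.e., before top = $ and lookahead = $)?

     Stack      Input      Action
  1  $ S        d d a c $  expand S ::= H P c
  2  $ c P H    d d a c $  expand H ::= d D
  3  $ c P D d  d d a c $  match d
  4  $ c P D    d a c $    expand D ::= d a
  5  $ c P a d  d a c $    match d
  6  $ c P a    a c $      match a
  7  $ c P      c $        expand P ::= epsilon
  8  $ c        c $        match c
Accept reached after 8 steps.

8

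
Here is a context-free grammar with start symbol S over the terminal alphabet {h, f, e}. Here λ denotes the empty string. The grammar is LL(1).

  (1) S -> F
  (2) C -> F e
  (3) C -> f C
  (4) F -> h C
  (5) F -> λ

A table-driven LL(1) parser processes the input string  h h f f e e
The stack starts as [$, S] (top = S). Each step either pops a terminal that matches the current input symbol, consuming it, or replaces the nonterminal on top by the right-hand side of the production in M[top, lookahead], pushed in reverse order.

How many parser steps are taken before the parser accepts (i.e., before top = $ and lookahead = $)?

      Stack    Input          Action
   1  $ S      h h f f e e $  expand S -> F
   2  $ F      h h f f e e $  expand F -> h C
   3  $ C h    h h f f e e $  match h
   4  $ C      h f f e e $    expand C -> F e
   5  $ e F    h f f e e $    expand F -> h C
   6  $ e C h  h f f e e $    match h
   7  $ e C    f f e e $      expand C -> f C
   8  $ e C f  f f e e $      match f
   9  $ e C    f e e $        expand C -> f C
  10  $ e C f  f e e $        match f
  11  $ e C    e e $          expand C -> F e
  12  $ e e F  e e $          expand F -> λ
  13  $ e e    e e $          match e
  14  $ e      e $            match e
Accept reached after 14 steps.

14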